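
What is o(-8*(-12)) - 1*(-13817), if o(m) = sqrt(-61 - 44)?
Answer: 13817 + I*sqrt(105) ≈ 13817.0 + 10.247*I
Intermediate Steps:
o(m) = I*sqrt(105) (o(m) = sqrt(-105) = I*sqrt(105))
o(-8*(-12)) - 1*(-13817) = I*sqrt(105) - 1*(-13817) = I*sqrt(105) + 13817 = 13817 + I*sqrt(105)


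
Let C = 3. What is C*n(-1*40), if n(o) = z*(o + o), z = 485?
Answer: -116400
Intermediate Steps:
n(o) = 970*o (n(o) = 485*(o + o) = 485*(2*o) = 970*o)
C*n(-1*40) = 3*(970*(-1*40)) = 3*(970*(-40)) = 3*(-38800) = -116400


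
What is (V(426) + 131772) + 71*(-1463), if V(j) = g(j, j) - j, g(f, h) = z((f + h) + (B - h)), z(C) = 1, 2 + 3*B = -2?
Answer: 27474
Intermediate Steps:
B = -4/3 (B = -⅔ + (⅓)*(-2) = -⅔ - ⅔ = -4/3 ≈ -1.3333)
g(f, h) = 1
V(j) = 1 - j
(V(426) + 131772) + 71*(-1463) = ((1 - 1*426) + 131772) + 71*(-1463) = ((1 - 426) + 131772) - 103873 = (-425 + 131772) - 103873 = 131347 - 103873 = 27474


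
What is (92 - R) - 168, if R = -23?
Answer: -53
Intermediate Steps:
(92 - R) - 168 = (92 - 1*(-23)) - 168 = (92 + 23) - 168 = 115 - 168 = -53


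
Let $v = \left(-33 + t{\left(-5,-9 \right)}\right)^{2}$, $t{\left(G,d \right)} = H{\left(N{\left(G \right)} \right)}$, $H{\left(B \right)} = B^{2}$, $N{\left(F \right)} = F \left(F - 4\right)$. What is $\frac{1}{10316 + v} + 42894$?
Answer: $\frac{170648631721}{3978380} \approx 42894.0$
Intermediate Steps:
$N{\left(F \right)} = F \left(-4 + F\right)$
$t{\left(G,d \right)} = G^{2} \left(-4 + G\right)^{2}$ ($t{\left(G,d \right)} = \left(G \left(-4 + G\right)\right)^{2} = G^{2} \left(-4 + G\right)^{2}$)
$v = 3968064$ ($v = \left(-33 + \left(-5\right)^{2} \left(-4 - 5\right)^{2}\right)^{2} = \left(-33 + 25 \left(-9\right)^{2}\right)^{2} = \left(-33 + 25 \cdot 81\right)^{2} = \left(-33 + 2025\right)^{2} = 1992^{2} = 3968064$)
$\frac{1}{10316 + v} + 42894 = \frac{1}{10316 + 3968064} + 42894 = \frac{1}{3978380} + 42894 = \frac{170648631721}{3978380}$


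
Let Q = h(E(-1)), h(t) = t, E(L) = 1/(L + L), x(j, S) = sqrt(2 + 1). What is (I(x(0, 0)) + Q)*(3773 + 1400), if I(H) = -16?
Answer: -170709/2 ≈ -85355.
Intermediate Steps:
x(j, S) = sqrt(3)
E(L) = 1/(2*L)
Q = -1/2 (Q = (1/2)/(-1) = (1/2)*(-1) = -1/2 ≈ -0.50000)
(I(x(0, 0)) + Q)*(3773 + 1400) = (-16 - 1/2)*(3773 + 1400) = -33/2*5173 = -170709/2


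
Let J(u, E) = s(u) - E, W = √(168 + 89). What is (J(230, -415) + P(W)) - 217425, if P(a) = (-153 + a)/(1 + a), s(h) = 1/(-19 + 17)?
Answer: -27777139/128 - 77*√257/128 ≈ -2.1702e+5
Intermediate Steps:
s(h) = -½ (s(h) = 1/(-2) = -½)
W = √257 ≈ 16.031
P(a) = (-153 + a)/(1 + a)
J(u, E) = -½ - E
(J(230, -415) + P(W)) - 217425 = ((-½ - 1*(-415)) + (-153 + √257)/(1 + √257)) - 217425 = ((-½ + 415) + (-153 + √257)/(1 + √257)) - 217425 = (829/2 + (-153 + √257)/(1 + √257)) - 217425 = -434021/2 + (-153 + √257)/(1 + √257)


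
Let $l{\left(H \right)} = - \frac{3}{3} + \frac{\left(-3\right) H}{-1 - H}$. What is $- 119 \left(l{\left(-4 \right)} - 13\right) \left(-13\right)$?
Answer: $-15470$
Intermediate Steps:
$l{\left(H \right)} = -1 - \frac{3 H}{-1 - H}$ ($l{\left(H \right)} = \left(-3\right) \frac{1}{3} - \frac{3 H}{-1 - H} = -1 - \frac{3 H}{-1 - H}$)
$- 119 \left(l{\left(-4 \right)} - 13\right) \left(-13\right) = - 119 \left(\frac{-1 + 2 \left(-4\right)}{1 - 4} - 13\right) \left(-13\right) = - 119 \left(\frac{-1 - 8}{-3} - 13\right) \left(-13\right) = - 119 \left(\left(- \frac{1}{3}\right) \left(-9\right) - 13\right) \left(-13\right) = - 119 \left(3 - 13\right) \left(-13\right) = - 119 \left(\left(-10\right) \left(-13\right)\right) = \left(-119\right) 130 = -15470$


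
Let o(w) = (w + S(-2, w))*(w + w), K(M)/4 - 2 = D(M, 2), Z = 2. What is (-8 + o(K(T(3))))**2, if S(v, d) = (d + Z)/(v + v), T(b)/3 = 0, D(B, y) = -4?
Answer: 9216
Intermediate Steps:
T(b) = 0 (T(b) = 3*0 = 0)
S(v, d) = (2 + d)/(2*v) (S(v, d) = (d + 2)/(v + v) = (2 + d)/((2*v)) = (2 + d)*(1/(2*v)) = (2 + d)/(2*v))
K(M) = -8 (K(M) = 8 + 4*(-4) = 8 - 16 = -8)
o(w) = 2*w*(-1/2 + 3*w/4) (o(w) = (w + (1/2)*(2 + w)/(-2))*(w + w) = (w + (1/2)*(-1/2)*(2 + w))*(2*w) = (w + (-1/2 - w/4))*(2*w) = (-1/2 + 3*w/4)*(2*w) = 2*w*(-1/2 + 3*w/4))
(-8 + o(K(T(3))))**2 = (-8 + (1/2)*(-8)*(-2 + 3*(-8)))**2 = (-8 + (1/2)*(-8)*(-2 - 24))**2 = (-8 + (1/2)*(-8)*(-26))**2 = (-8 + 104)**2 = 96**2 = 9216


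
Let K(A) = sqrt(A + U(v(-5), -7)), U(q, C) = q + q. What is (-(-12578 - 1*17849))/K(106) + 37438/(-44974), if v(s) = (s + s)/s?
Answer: -18719/22487 + 30427*sqrt(110)/110 ≈ 2900.3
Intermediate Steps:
v(s) = 2 (v(s) = (2*s)/s = 2)
U(q, C) = 2*q
K(A) = sqrt(4 + A) (K(A) = sqrt(A + 2*2) = sqrt(A + 4) = sqrt(4 + A))
(-(-12578 - 1*17849))/K(106) + 37438/(-44974) = (-(-12578 - 1*17849))/(sqrt(4 + 106)) + 37438/(-44974) = (-(-12578 - 17849))/(sqrt(110)) + 37438*(-1/44974) = (-1*(-30427))*(sqrt(110)/110) - 18719/22487 = 30427*(sqrt(110)/110) - 18719/22487 = 30427*sqrt(110)/110 - 18719/22487 = -18719/22487 + 30427*sqrt(110)/110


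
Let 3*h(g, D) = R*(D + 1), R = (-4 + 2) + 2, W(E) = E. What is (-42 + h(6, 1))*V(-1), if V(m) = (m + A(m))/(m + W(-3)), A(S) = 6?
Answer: 105/2 ≈ 52.500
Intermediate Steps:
R = 0 (R = -2 + 2 = 0)
h(g, D) = 0 (h(g, D) = (0*(D + 1))/3 = (0*(1 + D))/3 = (⅓)*0 = 0)
V(m) = (6 + m)/(-3 + m) (V(m) = (m + 6)/(m - 3) = (6 + m)/(-3 + m))
(-42 + h(6, 1))*V(-1) = (-42 + 0)*((6 - 1)/(-3 - 1)) = -42*5/(-4) = -(-21)*5/2 = -42*(-5/4) = 105/2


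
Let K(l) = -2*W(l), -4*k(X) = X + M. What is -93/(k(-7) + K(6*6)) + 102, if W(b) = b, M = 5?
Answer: 14772/143 ≈ 103.30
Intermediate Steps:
k(X) = -5/4 - X/4 (k(X) = -(X + 5)/4 = -(5 + X)/4 = -5/4 - X/4)
K(l) = -2*l
-93/(k(-7) + K(6*6)) + 102 = -93/((-5/4 - 1/4*(-7)) - 12*6) + 102 = -93/((-5/4 + 7/4) - 2*36) + 102 = -93/(1/2 - 72) + 102 = -93/(-143/2) + 102 = -2/143*(-93) + 102 = 186/143 + 102 = 14772/143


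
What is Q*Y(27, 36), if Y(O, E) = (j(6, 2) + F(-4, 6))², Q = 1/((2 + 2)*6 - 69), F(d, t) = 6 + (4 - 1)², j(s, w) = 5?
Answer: -80/9 ≈ -8.8889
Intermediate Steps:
F(d, t) = 15 (F(d, t) = 6 + 3² = 6 + 9 = 15)
Q = -1/45 (Q = 1/(4*6 - 69) = 1/(24 - 69) = 1/(-45) = -1/45 ≈ -0.022222)
Y(O, E) = 400 (Y(O, E) = (5 + 15)² = 20² = 400)
Q*Y(27, 36) = -1/45*400 = -80/9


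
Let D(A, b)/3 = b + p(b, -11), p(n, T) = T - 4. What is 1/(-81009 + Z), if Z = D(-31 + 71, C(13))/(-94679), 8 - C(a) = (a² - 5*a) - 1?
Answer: -94679/7669850781 ≈ -1.2344e-5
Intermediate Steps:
p(n, T) = -4 + T
C(a) = 9 - a² + 5*a (C(a) = 8 - ((a² - 5*a) - 1) = 8 - (-1 + a² - 5*a) = 8 + (1 - a² + 5*a) = 9 - a² + 5*a)
D(A, b) = -45 + 3*b (D(A, b) = 3*(b + (-4 - 11)) = 3*(b - 15) = 3*(-15 + b) = -45 + 3*b)
Z = 330/94679 (Z = (-45 + 3*(9 - 1*13² + 5*13))/(-94679) = (-45 + 3*(9 - 1*169 + 65))*(-1/94679) = (-45 + 3*(9 - 169 + 65))*(-1/94679) = (-45 + 3*(-95))*(-1/94679) = (-45 - 285)*(-1/94679) = -330*(-1/94679) = 330/94679 ≈ 0.0034855)
1/(-81009 + Z) = 1/(-81009 + 330/94679) = 1/(-7669850781/94679) = -94679/7669850781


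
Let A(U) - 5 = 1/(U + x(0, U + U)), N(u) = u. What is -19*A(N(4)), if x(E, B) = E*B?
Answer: -399/4 ≈ -99.750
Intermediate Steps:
x(E, B) = B*E
A(U) = 5 + 1/U (A(U) = 5 + 1/(U + (U + U)*0) = 5 + 1/(U + (2*U)*0) = 5 + 1/(U + 0) = 5 + 1/U)
-19*A(N(4)) = -19*(5 + 1/4) = -19*21/4 = -399/4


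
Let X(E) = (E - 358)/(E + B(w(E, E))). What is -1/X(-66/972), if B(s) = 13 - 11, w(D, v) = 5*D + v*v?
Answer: 313/58007 ≈ 0.0053959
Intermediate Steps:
w(D, v) = v² + 5*D (w(D, v) = 5*D + v² = v² + 5*D)
B(s) = 2
X(E) = (-358 + E)/(2 + E) (X(E) = (E - 358)/(E + 2) = (-358 + E)/(2 + E))
-1/X(-66/972) = -1/((-358 - 66/972)/(2 - 66/972)) = -1/((-358 - 66*1/972)/(2 - 66*1/972)) = -1/((-358 - 11/162)/(2 - 11/162)) = -1/(-58007/162/(313/162)) = -1/((162/313)*(-58007/162)) = -1/(-58007/313) = -1*(-313/58007) = 313/58007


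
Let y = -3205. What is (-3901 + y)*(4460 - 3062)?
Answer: -9934188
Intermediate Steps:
(-3901 + y)*(4460 - 3062) = (-3901 - 3205)*(4460 - 3062) = -7106*1398 = -9934188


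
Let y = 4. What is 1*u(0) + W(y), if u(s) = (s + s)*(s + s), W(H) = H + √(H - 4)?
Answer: 4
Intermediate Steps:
W(H) = H + √(-4 + H)
u(s) = 4*s² (u(s) = (2*s)*(2*s) = 4*s²)
1*u(0) + W(y) = 1*(4*0²) + (4 + √(-4 + 4)) = 1*(4*0) + (4 + √0) = 1*0 + (4 + 0) = 0 + 4 = 4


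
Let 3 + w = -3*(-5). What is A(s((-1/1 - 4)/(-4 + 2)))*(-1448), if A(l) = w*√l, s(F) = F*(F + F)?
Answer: -43440*√2 ≈ -61433.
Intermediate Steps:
w = 12 (w = -3 - 3*(-5) = -3 + 15 = 12)
s(F) = 2*F² (s(F) = F*(2*F) = 2*F²)
A(l) = 12*√l
A(s((-1/1 - 4)/(-4 + 2)))*(-1448) = (12*√(2*((-1/1 - 4)/(-4 + 2))²))*(-1448) = (12*√(2*((-1 - 4)/(-2))²))*(-1448) = (12*√(2*((-1*1 - 4)*(-½))²))*(-1448) = (12*√(2*((-1 - 4)*(-½))²))*(-1448) = (12*√(2*(-5*(-½))²))*(-1448) = (12*√(2*(5/2)²))*(-1448) = (12*√(2*(25/4)))*(-1448) = (12*√(25/2))*(-1448) = (12*(5*√2/2))*(-1448) = (30*√2)*(-1448) = -43440*√2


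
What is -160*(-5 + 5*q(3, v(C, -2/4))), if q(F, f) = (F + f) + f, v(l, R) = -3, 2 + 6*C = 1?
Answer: 3200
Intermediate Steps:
C = -⅙ (C = -⅓ + (⅙)*1 = -⅓ + ⅙ = -⅙ ≈ -0.16667)
q(F, f) = F + 2*f
-160*(-5 + 5*q(3, v(C, -2/4))) = -160*(-5 + 5*(3 + 2*(-3))) = -160*(-5 + 5*(3 - 6)) = -160*(-5 + 5*(-3)) = -160*(-5 - 15) = -160*(-20) = 3200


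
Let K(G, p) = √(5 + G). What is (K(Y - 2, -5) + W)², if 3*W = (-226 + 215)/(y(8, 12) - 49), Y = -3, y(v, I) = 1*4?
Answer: 121/18225 ≈ 0.0066392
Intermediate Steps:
y(v, I) = 4
W = 11/135 (W = ((-226 + 215)/(4 - 49))/3 = (-11/(-45))/3 = (-11*(-1/45))/3 = (⅓)*(11/45) = 11/135 ≈ 0.081481)
(K(Y - 2, -5) + W)² = (√(5 + (-3 - 2)) + 11/135)² = (√(5 - 5) + 11/135)² = (√0 + 11/135)² = (0 + 11/135)² = (11/135)² = 121/18225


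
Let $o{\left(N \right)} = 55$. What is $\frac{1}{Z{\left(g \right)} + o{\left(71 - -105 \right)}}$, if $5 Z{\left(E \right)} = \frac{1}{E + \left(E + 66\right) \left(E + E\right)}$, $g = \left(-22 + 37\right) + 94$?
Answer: $\frac{191295}{10521226} \approx 0.018182$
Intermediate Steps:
$g = 109$ ($g = 15 + 94 = 109$)
$Z{\left(E \right)} = \frac{1}{5 \left(E + 2 E \left(66 + E\right)\right)}$ ($Z{\left(E \right)} = \frac{1}{5 \left(E + \left(E + 66\right) \left(E + E\right)\right)} = \frac{1}{5 \left(E + \left(66 + E\right) 2 E\right)} = \frac{1}{5 \left(E + 2 E \left(66 + E\right)\right)}$)
$\frac{1}{Z{\left(g \right)} + o{\left(71 - -105 \right)}} = \frac{1}{\frac{1}{5 \cdot 109 \left(133 + 2 \cdot 109\right)} + 55} = \frac{1}{\frac{1}{5} \cdot \frac{1}{109} \frac{1}{133 + 218} + 55} = \frac{1}{\frac{1}{5} \cdot \frac{1}{109} \cdot \frac{1}{351} + 55} = \frac{1}{\frac{1}{191295} + 55} = \frac{1}{\frac{10521226}{191295}} = \frac{191295}{10521226}$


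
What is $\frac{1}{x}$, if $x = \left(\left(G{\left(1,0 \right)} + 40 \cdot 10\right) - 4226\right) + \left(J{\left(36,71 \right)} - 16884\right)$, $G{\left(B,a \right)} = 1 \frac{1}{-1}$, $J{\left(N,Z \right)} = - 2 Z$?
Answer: $- \frac{1}{20853} \approx -4.7955 \cdot 10^{-5}$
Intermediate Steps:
$G{\left(B,a \right)} = -1$ ($G{\left(B,a \right)} = 1 \left(-1\right) = -1$)
$x = -20853$ ($x = \left(\left(-1 + 40 \cdot 10\right) - 4226\right) - 17026 = \left(\left(-1 + 400\right) - 4226\right) - 17026 = \left(399 - 4226\right) - 17026 = -3827 - 17026 = -20853$)
$\frac{1}{x} = \frac{1}{-20853} = - \frac{1}{20853}$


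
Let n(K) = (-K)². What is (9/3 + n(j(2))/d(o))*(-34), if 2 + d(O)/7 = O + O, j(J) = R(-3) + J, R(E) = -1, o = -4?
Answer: -3553/35 ≈ -101.51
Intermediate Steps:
j(J) = -1 + J
n(K) = K²
d(O) = -14 + 14*O (d(O) = -14 + 7*(O + O) = -14 + 7*(2*O) = -14 + 14*O)
(9/3 + n(j(2))/d(o))*(-34) = (9/3 + (-1 + 2)²/(-14 + 14*(-4)))*(-34) = (9*(⅓) + 1²/(-14 - 56))*(-34) = (3 + 1/(-70))*(-34) = (3 + 1*(-1/70))*(-34) = (3 - 1/70)*(-34) = (209/70)*(-34) = -3553/35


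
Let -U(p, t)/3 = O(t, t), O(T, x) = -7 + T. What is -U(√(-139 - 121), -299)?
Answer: -918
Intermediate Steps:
U(p, t) = 21 - 3*t (U(p, t) = -3*(-7 + t) = 21 - 3*t)
-U(√(-139 - 121), -299) = -(21 - 3*(-299)) = -(21 + 897) = -1*918 = -918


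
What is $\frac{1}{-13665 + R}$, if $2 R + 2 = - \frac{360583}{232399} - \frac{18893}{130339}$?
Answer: $- \frac{30290653261}{413977761835798} \approx -7.317 \cdot 10^{-5}$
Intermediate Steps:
$R = - \frac{55985024233}{30290653261}$ ($R = -1 + \frac{- \frac{360583}{232399} - \frac{18893}{130339}}{2} = -1 + \frac{1}{2} \left(- \frac{51388741944}{30290653261}\right) = -1 - \frac{25694370972}{30290653261} = - \frac{55985024233}{30290653261} \approx -1.8483$)
$\frac{1}{-13665 + R} = \frac{1}{-13665 - \frac{55985024233}{30290653261}} = \frac{1}{- \frac{413977761835798}{30290653261}} = - \frac{30290653261}{413977761835798}$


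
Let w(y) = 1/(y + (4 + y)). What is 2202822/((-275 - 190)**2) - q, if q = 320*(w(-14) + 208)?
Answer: -4795616726/72075 ≈ -66537.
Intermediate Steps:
w(y) = 1/(4 + 2*y)
q = 199640/3 (q = 320*(1/(2*(2 - 14)) + 208) = 320*((1/2)/(-12) + 208) = 320*((1/2)*(-1/12) + 208) = 320*(-1/24 + 208) = 320*(4991/24) = 199640/3 ≈ 66547.)
2202822/((-275 - 190)**2) - q = 2202822/((-275 - 190)**2) - 1*199640/3 = 2202822/((-465)**2) - 199640/3 = 2202822/216225 - 199640/3 = 2202822*(1/216225) - 199640/3 = 244758/24025 - 199640/3 = -4795616726/72075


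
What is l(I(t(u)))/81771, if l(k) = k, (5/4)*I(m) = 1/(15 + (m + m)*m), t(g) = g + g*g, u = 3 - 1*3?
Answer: 4/6132825 ≈ 6.5223e-7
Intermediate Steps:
u = 0 (u = 3 - 3 = 0)
t(g) = g + g²
I(m) = 4/(5*(15 + 2*m²)) (I(m) = 4/(5*(15 + (m + m)*m)) = 4/(5*(15 + (2*m)*m)) = 4/(5*(15 + 2*m²)))
l(I(t(u)))/81771 = (4/(5*(15 + 2*(0*(1 + 0))²)))/81771 = (4/(5*(15 + 2*(0*1)²)))*(1/81771) = (4/(5*(15 + 2*0²)))*(1/81771) = (4/(5*(15 + 2*0)))*(1/81771) = (4/(5*(15 + 0)))*(1/81771) = ((⅘)/15)*(1/81771) = ((⅘)*(1/15))*(1/81771) = (4/75)*(1/81771) = 4/6132825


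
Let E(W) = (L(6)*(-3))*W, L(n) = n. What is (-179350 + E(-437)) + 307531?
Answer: 136047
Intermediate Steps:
E(W) = -18*W (E(W) = (6*(-3))*W = -18*W)
(-179350 + E(-437)) + 307531 = (-179350 - 18*(-437)) + 307531 = (-179350 + 7866) + 307531 = -171484 + 307531 = 136047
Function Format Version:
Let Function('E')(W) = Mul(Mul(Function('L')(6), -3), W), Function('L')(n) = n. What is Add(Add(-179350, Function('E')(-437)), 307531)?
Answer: 136047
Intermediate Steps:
Function('E')(W) = Mul(-18, W) (Function('E')(W) = Mul(Mul(6, -3), W) = Mul(-18, W))
Add(Add(-179350, Function('E')(-437)), 307531) = Add(Add(-179350, Mul(-18, -437)), 307531) = Add(Add(-179350, 7866), 307531) = Add(-171484, 307531) = 136047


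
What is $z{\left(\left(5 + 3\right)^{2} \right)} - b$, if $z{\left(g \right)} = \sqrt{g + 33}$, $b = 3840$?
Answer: $-3840 + \sqrt{97} \approx -3830.2$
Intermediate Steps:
$z{\left(g \right)} = \sqrt{33 + g}$
$z{\left(\left(5 + 3\right)^{2} \right)} - b = \sqrt{33 + \left(5 + 3\right)^{2}} - 3840 = \sqrt{33 + 8^{2}} - 3840 = \sqrt{33 + 64} - 3840 = \sqrt{97} - 3840 = -3840 + \sqrt{97}$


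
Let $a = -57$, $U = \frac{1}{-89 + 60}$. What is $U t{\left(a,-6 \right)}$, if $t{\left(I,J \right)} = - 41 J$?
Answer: $- \frac{246}{29} \approx -8.4828$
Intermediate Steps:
$U = - \frac{1}{29}$ ($U = \frac{1}{-29} = - \frac{1}{29} \approx -0.034483$)
$U t{\left(a,-6 \right)} = - \frac{\left(-41\right) \left(-6\right)}{29} = \left(- \frac{1}{29}\right) 246 = - \frac{246}{29}$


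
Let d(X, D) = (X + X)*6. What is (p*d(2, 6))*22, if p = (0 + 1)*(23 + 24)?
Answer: 24816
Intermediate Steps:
d(X, D) = 12*X (d(X, D) = (2*X)*6 = 12*X)
p = 47 (p = 1*47 = 47)
(p*d(2, 6))*22 = (47*(12*2))*22 = (47*24)*22 = 1128*22 = 24816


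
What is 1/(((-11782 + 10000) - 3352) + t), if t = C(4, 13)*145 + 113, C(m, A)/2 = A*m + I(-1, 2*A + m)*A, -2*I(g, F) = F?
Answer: -1/46491 ≈ -2.1510e-5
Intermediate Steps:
I(g, F) = -F/2
C(m, A) = 2*A*m + 2*A*(-A - m/2) (C(m, A) = 2*(A*m + (-(2*A + m)/2)*A) = 2*(A*m + (-(m + 2*A)/2)*A) = 2*(A*m + (-A - m/2)*A) = 2*(A*m + A*(-A - m/2)) = 2*A*m + 2*A*(-A - m/2))
t = -41357 (t = (13*(4 - 2*13))*145 + 113 = (13*(4 - 26))*145 + 113 = (13*(-22))*145 + 113 = -286*145 + 113 = -41470 + 113 = -41357)
1/(((-11782 + 10000) - 3352) + t) = 1/(((-11782 + 10000) - 3352) - 41357) = 1/((-1782 - 3352) - 41357) = 1/(-5134 - 41357) = 1/(-46491) = -1/46491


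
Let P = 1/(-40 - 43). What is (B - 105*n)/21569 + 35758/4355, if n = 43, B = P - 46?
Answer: 62366290846/7796438585 ≈ 7.9993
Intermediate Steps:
P = -1/83 (P = 1/(-83) = -1/83 ≈ -0.012048)
B = -3819/83 (B = -1/83 - 46 = -3819/83 ≈ -46.012)
(B - 105*n)/21569 + 35758/4355 = (-3819/83 - 105*43)/21569 + 35758/4355 = (-3819/83 - 4515)*(1/21569) + 35758*(1/4355) = -378564/83*1/21569 + 35758/4355 = -378564/1790227 + 35758/4355 = 62366290846/7796438585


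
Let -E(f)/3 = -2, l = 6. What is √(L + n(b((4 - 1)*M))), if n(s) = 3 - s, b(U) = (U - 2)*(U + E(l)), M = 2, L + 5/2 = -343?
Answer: I*√1562/2 ≈ 19.761*I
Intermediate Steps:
L = -691/2 (L = -5/2 - 343 = -691/2 ≈ -345.50)
E(f) = 6 (E(f) = -3*(-2) = 6)
b(U) = (-2 + U)*(6 + U) (b(U) = (U - 2)*(U + 6) = (-2 + U)*(6 + U))
√(L + n(b((4 - 1)*M))) = √(-691/2 + (3 - (-12 + ((4 - 1)*2)² + 4*((4 - 1)*2)))) = √(-691/2 + (3 - (-12 + (3*2)² + 4*(3*2)))) = √(-691/2 + (3 - (-12 + 6² + 4*6))) = √(-691/2 + (3 - (-12 + 36 + 24))) = √(-691/2 + (3 - 1*48)) = √(-691/2 + (3 - 48)) = √(-691/2 - 45) = √(-781/2) = I*√1562/2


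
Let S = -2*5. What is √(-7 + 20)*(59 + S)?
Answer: 49*√13 ≈ 176.67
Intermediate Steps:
S = -10
√(-7 + 20)*(59 + S) = √(-7 + 20)*(59 - 10) = √13*49 = 49*√13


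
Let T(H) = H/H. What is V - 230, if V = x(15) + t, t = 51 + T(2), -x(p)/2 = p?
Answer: -208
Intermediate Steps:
x(p) = -2*p
T(H) = 1
t = 52 (t = 51 + 1 = 52)
V = 22 (V = -2*15 + 52 = -30 + 52 = 22)
V - 230 = 22 - 230 = -208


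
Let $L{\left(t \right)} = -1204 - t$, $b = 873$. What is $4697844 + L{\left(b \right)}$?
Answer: $4695767$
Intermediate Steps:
$4697844 + L{\left(b \right)} = 4697844 - 2077 = 4695767$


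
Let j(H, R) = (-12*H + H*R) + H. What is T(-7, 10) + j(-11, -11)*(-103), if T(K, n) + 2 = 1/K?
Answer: -174497/7 ≈ -24928.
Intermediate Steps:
j(H, R) = -11*H + H*R
T(K, n) = -2 + 1/K
T(-7, 10) + j(-11, -11)*(-103) = (-2 + 1/(-7)) - 11*(-11 - 11)*(-103) = (-2 - ⅐) - 11*(-22)*(-103) = -15/7 + 242*(-103) = -15/7 - 24926 = -174497/7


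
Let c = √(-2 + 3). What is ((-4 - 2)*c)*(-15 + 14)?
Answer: 6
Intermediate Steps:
c = 1 (c = √1 = 1)
((-4 - 2)*c)*(-15 + 14) = ((-4 - 2)*1)*(-15 + 14) = -6*1*(-1) = -6*(-1) = 6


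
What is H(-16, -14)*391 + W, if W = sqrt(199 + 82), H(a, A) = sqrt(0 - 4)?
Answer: sqrt(281) + 782*I ≈ 16.763 + 782.0*I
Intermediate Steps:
H(a, A) = 2*I (H(a, A) = sqrt(-4) = 2*I)
W = sqrt(281) ≈ 16.763
H(-16, -14)*391 + W = (2*I)*391 + sqrt(281) = 782*I + sqrt(281) = sqrt(281) + 782*I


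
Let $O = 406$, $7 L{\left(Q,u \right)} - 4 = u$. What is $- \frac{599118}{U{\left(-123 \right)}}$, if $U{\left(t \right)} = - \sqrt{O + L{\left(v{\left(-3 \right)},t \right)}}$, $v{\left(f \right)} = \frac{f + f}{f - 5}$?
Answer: $\frac{599118 \sqrt{389}}{389} \approx 30377.0$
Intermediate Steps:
$v{\left(f \right)} = \frac{2 f}{-5 + f}$
$L{\left(Q,u \right)} = \frac{4}{7} + \frac{u}{7}$
$U{\left(t \right)} = - \sqrt{\frac{2846}{7} + \frac{t}{7}}$ ($U{\left(t \right)} = - \sqrt{406 + \left(\frac{4}{7} + \frac{t}{7}\right)} = - \sqrt{\frac{2846}{7} + \frac{t}{7}}$)
$- \frac{599118}{U{\left(-123 \right)}} = - \frac{599118}{\left(- \frac{1}{7}\right) \sqrt{19922 + 7 \left(-123\right)}} = - \frac{599118}{\left(- \frac{1}{7}\right) \sqrt{19922 - 861}} = - \frac{599118}{\left(- \frac{1}{7}\right) \sqrt{19061}} = - \frac{599118}{\left(- \frac{1}{7}\right) 7 \sqrt{389}} = - \frac{599118}{\left(-1\right) \sqrt{389}} = - 599118 \left(- \frac{\sqrt{389}}{389}\right) = \frac{599118 \sqrt{389}}{389}$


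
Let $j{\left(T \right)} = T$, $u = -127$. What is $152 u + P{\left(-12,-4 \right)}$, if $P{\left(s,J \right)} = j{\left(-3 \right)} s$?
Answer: $-19268$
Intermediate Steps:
$P{\left(s,J \right)} = - 3 s$
$152 u + P{\left(-12,-4 \right)} = 152 \left(-127\right) - -36 = -19304 + 36 = -19268$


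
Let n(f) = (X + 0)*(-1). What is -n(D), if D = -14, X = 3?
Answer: 3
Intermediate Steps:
n(f) = -3 (n(f) = (3 + 0)*(-1) = 3*(-1) = -3)
-n(D) = -1*(-3) = 3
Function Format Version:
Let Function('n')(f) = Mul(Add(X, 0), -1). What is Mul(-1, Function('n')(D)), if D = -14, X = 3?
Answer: 3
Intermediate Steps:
Function('n')(f) = -3 (Function('n')(f) = Mul(Add(3, 0), -1) = Mul(3, -1) = -3)
Mul(-1, Function('n')(D)) = Mul(-1, -3) = 3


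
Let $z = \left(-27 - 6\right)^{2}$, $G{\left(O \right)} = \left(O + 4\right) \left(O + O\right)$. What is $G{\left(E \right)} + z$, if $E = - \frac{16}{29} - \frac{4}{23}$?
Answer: $\frac{482370009}{444889} \approx 1084.2$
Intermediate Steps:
$E = - \frac{484}{667}$ ($E = \left(-16\right) \frac{1}{29} - \frac{4}{23} = - \frac{16}{29} - \frac{4}{23} = - \frac{484}{667} \approx -0.72564$)
$G{\left(O \right)} = 2 O \left(4 + O\right)$ ($G{\left(O \right)} = \left(4 + O\right) 2 O = 2 O \left(4 + O\right)$)
$z = 1089$ ($z = \left(-33\right)^{2} = 1089$)
$G{\left(E \right)} + z = 2 \left(- \frac{484}{667}\right) \left(4 - \frac{484}{667}\right) + 1089 = 2 \left(- \frac{484}{667}\right) \frac{2184}{667} + 1089 = - \frac{2114112}{444889} + 1089 = \frac{482370009}{444889}$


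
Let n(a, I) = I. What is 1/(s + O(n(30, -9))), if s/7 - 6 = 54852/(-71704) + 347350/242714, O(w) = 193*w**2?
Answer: 2175445582/34110253404413 ≈ 6.3777e-5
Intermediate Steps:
s = 101512621007/2175445582 (s = 42 + 7*(54852/(-71704) + 347350/242714) = 42 + 7*(54852*(-1/71704) + 347350*(1/242714)) = 42 + 7*(-13713/17926 + 173675/121357) = 42 + 7*(1449129509/2175445582) = 42 + 10143906563/2175445582 = 101512621007/2175445582 ≈ 46.663)
1/(s + O(n(30, -9))) = 1/(101512621007/2175445582 + 193*(-9)**2) = 1/(101512621007/2175445582 + 193*81) = 1/(101512621007/2175445582 + 15633) = 1/(34110253404413/2175445582) = 2175445582/34110253404413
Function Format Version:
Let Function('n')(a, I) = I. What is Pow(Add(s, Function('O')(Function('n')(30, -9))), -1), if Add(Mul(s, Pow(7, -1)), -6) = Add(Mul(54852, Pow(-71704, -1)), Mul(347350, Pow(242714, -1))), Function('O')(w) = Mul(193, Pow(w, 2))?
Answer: Rational(2175445582, 34110253404413) ≈ 6.3777e-5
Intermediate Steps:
s = Rational(101512621007, 2175445582) (s = Add(42, Mul(7, Add(Mul(54852, Pow(-71704, -1)), Mul(347350, Pow(242714, -1))))) = Add(42, Mul(7, Add(Mul(54852, Rational(-1, 71704)), Mul(347350, Rational(1, 242714))))) = Add(42, Mul(7, Add(Rational(-13713, 17926), Rational(173675, 121357)))) = Add(42, Mul(7, Rational(1449129509, 2175445582))) = Add(42, Rational(10143906563, 2175445582)) = Rational(101512621007, 2175445582) ≈ 46.663)
Pow(Add(s, Function('O')(Function('n')(30, -9))), -1) = Pow(Add(Rational(101512621007, 2175445582), Mul(193, Pow(-9, 2))), -1) = Pow(Add(Rational(101512621007, 2175445582), Mul(193, 81)), -1) = Pow(Add(Rational(101512621007, 2175445582), 15633), -1) = Pow(Rational(34110253404413, 2175445582), -1) = Rational(2175445582, 34110253404413)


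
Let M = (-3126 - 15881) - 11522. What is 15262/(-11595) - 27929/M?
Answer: -142096843/353983755 ≈ -0.40142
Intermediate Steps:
M = -30529 (M = -19007 - 11522 = -30529)
15262/(-11595) - 27929/M = 15262/(-11595) - 27929/(-30529) = 15262*(-1/11595) - 27929*(-1/30529) = -15262/11595 + 27929/30529 = -142096843/353983755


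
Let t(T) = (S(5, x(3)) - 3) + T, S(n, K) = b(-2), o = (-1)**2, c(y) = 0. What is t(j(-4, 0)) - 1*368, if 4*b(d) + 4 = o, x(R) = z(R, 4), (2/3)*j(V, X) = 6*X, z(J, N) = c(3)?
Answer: -1487/4 ≈ -371.75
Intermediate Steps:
z(J, N) = 0
j(V, X) = 9*X (j(V, X) = 3*(6*X)/2 = 9*X)
o = 1
x(R) = 0
b(d) = -3/4 (b(d) = -1 + (1/4)*1 = -1 + 1/4 = -3/4)
S(n, K) = -3/4
t(T) = -15/4 + T (t(T) = (-3/4 - 3) + T = -15/4 + T)
t(j(-4, 0)) - 1*368 = (-15/4 + 9*0) - 1*368 = (-15/4 + 0) - 368 = -15/4 - 368 = -1487/4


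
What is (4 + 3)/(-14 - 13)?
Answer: -7/27 ≈ -0.25926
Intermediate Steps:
(4 + 3)/(-14 - 13) = 7/(-27) = 7*(-1/27) = -7/27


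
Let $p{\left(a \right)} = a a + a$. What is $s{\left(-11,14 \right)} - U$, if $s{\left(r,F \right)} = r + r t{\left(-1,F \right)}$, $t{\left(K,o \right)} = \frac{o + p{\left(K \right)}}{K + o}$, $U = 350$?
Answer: $- \frac{4847}{13} \approx -372.85$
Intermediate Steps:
$p{\left(a \right)} = a + a^{2}$ ($p{\left(a \right)} = a^{2} + a = a + a^{2}$)
$t{\left(K,o \right)} = \frac{o + K \left(1 + K\right)}{K + o}$
$s{\left(r,F \right)} = r + \frac{F r}{-1 + F}$ ($s{\left(r,F \right)} = r + r \frac{F - \left(1 - 1\right)}{-1 + F} = r + r \frac{F - 0}{-1 + F} = r + r \frac{F + 0}{-1 + F} = r + r \frac{F}{-1 + F} = r + \frac{F r}{-1 + F}$)
$s{\left(-11,14 \right)} - U = - \frac{11 \left(-1 + 2 \cdot 14\right)}{-1 + 14} - 350 = - \frac{11 \left(-1 + 28\right)}{13} - 350 = \left(-11\right) \frac{1}{13} \cdot 27 - 350 = - \frac{297}{13} - 350 = - \frac{4847}{13}$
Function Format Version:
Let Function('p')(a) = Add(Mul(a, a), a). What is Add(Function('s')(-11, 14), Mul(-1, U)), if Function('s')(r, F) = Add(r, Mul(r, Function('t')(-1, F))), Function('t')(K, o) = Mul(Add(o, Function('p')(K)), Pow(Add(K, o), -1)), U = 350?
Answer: Rational(-4847, 13) ≈ -372.85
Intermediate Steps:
Function('p')(a) = Add(a, Pow(a, 2)) (Function('p')(a) = Add(Pow(a, 2), a) = Add(a, Pow(a, 2)))
Function('t')(K, o) = Mul(Pow(Add(K, o), -1), Add(o, Mul(K, Add(1, K)))) (Function('t')(K, o) = Mul(Add(o, Mul(K, Add(1, K))), Pow(Add(K, o), -1)) = Mul(Pow(Add(K, o), -1), Add(o, Mul(K, Add(1, K)))))
Function('s')(r, F) = Add(r, Mul(F, r, Pow(Add(-1, F), -1))) (Function('s')(r, F) = Add(r, Mul(r, Mul(Pow(Add(-1, F), -1), Add(F, Mul(-1, Add(1, -1)))))) = Add(r, Mul(r, Mul(Pow(Add(-1, F), -1), Add(F, Mul(-1, 0))))) = Add(r, Mul(r, Mul(Pow(Add(-1, F), -1), Add(F, 0)))) = Add(r, Mul(r, Mul(Pow(Add(-1, F), -1), F))) = Add(r, Mul(r, Mul(F, Pow(Add(-1, F), -1)))) = Add(r, Mul(F, r, Pow(Add(-1, F), -1))))
Add(Function('s')(-11, 14), Mul(-1, U)) = Add(Mul(-11, Pow(Add(-1, 14), -1), Add(-1, Mul(2, 14))), Mul(-1, 350)) = Add(Mul(-11, Pow(13, -1), Add(-1, 28)), -350) = Add(Mul(-11, Rational(1, 13), 27), -350) = Add(Rational(-297, 13), -350) = Rational(-4847, 13)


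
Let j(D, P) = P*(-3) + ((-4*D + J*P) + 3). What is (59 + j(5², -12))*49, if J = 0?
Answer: -98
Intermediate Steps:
j(D, P) = 3 - 4*D - 3*P (j(D, P) = P*(-3) + ((-4*D + 0*P) + 3) = -3*P + ((-4*D + 0) + 3) = -3*P + (-4*D + 3) = -3*P + (3 - 4*D) = 3 - 4*D - 3*P)
(59 + j(5², -12))*49 = (59 + (3 - 4*5² - 3*(-12)))*49 = (59 + (3 - 4*25 + 36))*49 = (59 + (3 - 100 + 36))*49 = (59 - 61)*49 = -2*49 = -98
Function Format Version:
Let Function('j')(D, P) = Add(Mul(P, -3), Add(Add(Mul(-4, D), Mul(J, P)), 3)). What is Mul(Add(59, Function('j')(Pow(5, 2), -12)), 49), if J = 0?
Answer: -98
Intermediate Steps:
Function('j')(D, P) = Add(3, Mul(-4, D), Mul(-3, P)) (Function('j')(D, P) = Add(Mul(P, -3), Add(Add(Mul(-4, D), Mul(0, P)), 3)) = Add(Mul(-3, P), Add(Add(Mul(-4, D), 0), 3)) = Add(Mul(-3, P), Add(Mul(-4, D), 3)) = Add(Mul(-3, P), Add(3, Mul(-4, D))) = Add(3, Mul(-4, D), Mul(-3, P)))
Mul(Add(59, Function('j')(Pow(5, 2), -12)), 49) = Mul(Add(59, Add(3, Mul(-4, Pow(5, 2)), Mul(-3, -12))), 49) = Mul(Add(59, Add(3, Mul(-4, 25), 36)), 49) = Mul(Add(59, Add(3, -100, 36)), 49) = Mul(Add(59, -61), 49) = Mul(-2, 49) = -98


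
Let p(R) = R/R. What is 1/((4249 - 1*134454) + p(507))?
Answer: -1/130204 ≈ -7.6803e-6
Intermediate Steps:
p(R) = 1
1/((4249 - 1*134454) + p(507)) = 1/((4249 - 1*134454) + 1) = 1/((4249 - 134454) + 1) = 1/(-130205 + 1) = 1/(-130204) = -1/130204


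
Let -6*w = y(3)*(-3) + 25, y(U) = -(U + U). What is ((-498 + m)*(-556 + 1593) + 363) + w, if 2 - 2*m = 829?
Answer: -2834609/3 ≈ -9.4487e+5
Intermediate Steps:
m = -827/2 (m = 1 - 1/2*829 = 1 - 829/2 = -827/2 ≈ -413.50)
y(U) = -2*U
w = -43/6 (w = -(-2*3*(-3) + 25)/6 = -(-6*(-3) + 25)/6 = -(18 + 25)/6 = -1/6*43 = -43/6 ≈ -7.1667)
((-498 + m)*(-556 + 1593) + 363) + w = ((-498 - 827/2)*(-556 + 1593) + 363) - 43/6 = (-1823/2*1037 + 363) - 43/6 = (-1890451/2 + 363) - 43/6 = -1889725/2 - 43/6 = -2834609/3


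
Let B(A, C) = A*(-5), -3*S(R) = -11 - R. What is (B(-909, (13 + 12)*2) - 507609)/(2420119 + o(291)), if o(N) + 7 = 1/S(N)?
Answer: -5626864/27069401 ≈ -0.20787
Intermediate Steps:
S(R) = 11/3 + R/3 (S(R) = -(-11 - R)/3 = 11/3 + R/3)
B(A, C) = -5*A
o(N) = -7 + 1/(11/3 + N/3)
(B(-909, (13 + 12)*2) - 507609)/(2420119 + o(291)) = (-5*(-909) - 507609)/(2420119 + (-74 - 7*291)/(11 + 291)) = (4545 - 507609)/(2420119 + (-74 - 2037)/302) = -503064/(2420119 + (1/302)*(-2111)) = -503064/(2420119 - 2111/302) = -503064/730873827/302 = -503064*302/730873827 = -5626864/27069401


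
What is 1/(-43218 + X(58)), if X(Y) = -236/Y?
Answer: -29/1253440 ≈ -2.3136e-5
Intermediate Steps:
1/(-43218 + X(58)) = 1/(-43218 - 236/58) = 1/(-43218 - 236*1/58) = 1/(-43218 - 118/29) = 1/(-1253440/29) = -29/1253440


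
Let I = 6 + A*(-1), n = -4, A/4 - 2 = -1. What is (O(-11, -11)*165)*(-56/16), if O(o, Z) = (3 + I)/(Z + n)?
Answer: 385/2 ≈ 192.50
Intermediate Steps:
A = 4 (A = 8 + 4*(-1) = 8 - 4 = 4)
I = 2 (I = 6 + 4*(-1) = 6 - 4 = 2)
O(o, Z) = 5/(-4 + Z) (O(o, Z) = (3 + 2)/(Z - 4) = 5/(-4 + Z))
(O(-11, -11)*165)*(-56/16) = ((5/(-4 - 11))*165)*(-56/16) = ((5/(-15))*165)*(-56*1/16) = ((5*(-1/15))*165)*(-7/2) = -⅓*165*(-7/2) = -55*(-7/2) = 385/2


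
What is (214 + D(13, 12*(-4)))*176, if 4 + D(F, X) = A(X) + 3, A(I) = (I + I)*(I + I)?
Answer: 1659504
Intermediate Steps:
A(I) = 4*I² (A(I) = (2*I)*(2*I) = 4*I²)
D(F, X) = -1 + 4*X² (D(F, X) = -4 + (4*X² + 3) = -4 + (3 + 4*X²) = -1 + 4*X²)
(214 + D(13, 12*(-4)))*176 = (214 + (-1 + 4*(12*(-4))²))*176 = (214 + (-1 + 4*(-48)²))*176 = (214 + (-1 + 4*2304))*176 = (214 + (-1 + 9216))*176 = (214 + 9215)*176 = 9429*176 = 1659504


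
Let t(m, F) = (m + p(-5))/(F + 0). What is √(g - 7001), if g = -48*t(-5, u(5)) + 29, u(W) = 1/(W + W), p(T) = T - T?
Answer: 6*I*√127 ≈ 67.617*I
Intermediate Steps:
p(T) = 0
u(W) = 1/(2*W)
t(m, F) = m/F (t(m, F) = (m + 0)/(F + 0) = m/F)
g = 2429 (g = -(-240)/((½)/5) + 29 = -(-240)/((½)*(⅕)) + 29 = -(-240)/⅒ + 29 = -(-240)*10 + 29 = -48*(-50) + 29 = 2400 + 29 = 2429)
√(g - 7001) = √(2429 - 7001) = √(-4572) = 6*I*√127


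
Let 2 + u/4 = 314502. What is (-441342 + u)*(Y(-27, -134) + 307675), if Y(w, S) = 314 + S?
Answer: 251412248590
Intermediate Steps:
u = 1258000 (u = -8 + 4*314502 = -8 + 1258008 = 1258000)
(-441342 + u)*(Y(-27, -134) + 307675) = (-441342 + 1258000)*((314 - 134) + 307675) = 816658*(180 + 307675) = 816658*307855 = 251412248590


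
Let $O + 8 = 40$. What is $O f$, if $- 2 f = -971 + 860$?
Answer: $1776$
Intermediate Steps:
$O = 32$ ($O = -8 + 40 = 32$)
$f = \frac{111}{2}$ ($f = - \frac{-971 + 860}{2} = \left(- \frac{1}{2}\right) \left(-111\right) = \frac{111}{2} \approx 55.5$)
$O f = 32 \cdot \frac{111}{2} = 1776$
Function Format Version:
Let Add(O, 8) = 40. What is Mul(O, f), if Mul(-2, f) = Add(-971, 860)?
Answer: 1776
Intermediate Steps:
O = 32 (O = Add(-8, 40) = 32)
f = Rational(111, 2) (f = Mul(Rational(-1, 2), Add(-971, 860)) = Mul(Rational(-1, 2), -111) = Rational(111, 2) ≈ 55.500)
Mul(O, f) = Mul(32, Rational(111, 2)) = 1776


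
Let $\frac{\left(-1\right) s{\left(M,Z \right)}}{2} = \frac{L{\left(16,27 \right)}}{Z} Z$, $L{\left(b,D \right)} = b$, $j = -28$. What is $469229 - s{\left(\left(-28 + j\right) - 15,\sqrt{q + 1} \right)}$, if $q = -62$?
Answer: $469261$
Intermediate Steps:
$s{\left(M,Z \right)} = -32$ ($s{\left(M,Z \right)} = - 2 \frac{16}{Z} Z = \left(-2\right) 16 = -32$)
$469229 - s{\left(\left(-28 + j\right) - 15,\sqrt{q + 1} \right)} = 469229 - -32 = 469229 + 32 = 469261$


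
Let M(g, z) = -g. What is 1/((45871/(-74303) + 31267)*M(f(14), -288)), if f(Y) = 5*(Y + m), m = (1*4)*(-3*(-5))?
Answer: -74303/859578831100 ≈ -8.6441e-8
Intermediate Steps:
m = 60 (m = 4*15 = 60)
f(Y) = 300 + 5*Y (f(Y) = 5*(Y + 60) = 5*(60 + Y) = 300 + 5*Y)
1/((45871/(-74303) + 31267)*M(f(14), -288)) = 1/((45871/(-74303) + 31267)*((-(300 + 5*14)))) = 1/((45871*(-1/74303) + 31267)*((-(300 + 70)))) = 1/((-45871/74303 + 31267)*((-1*370))) = 1/((2323186030/74303)*(-370)) = (74303/2323186030)*(-1/370) = -74303/859578831100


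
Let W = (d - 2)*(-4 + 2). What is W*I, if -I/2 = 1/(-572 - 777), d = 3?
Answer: -4/1349 ≈ -0.0029652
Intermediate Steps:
I = 2/1349 (I = -2/(-572 - 777) = -2/(-1349) = -2*(-1/1349) = 2/1349 ≈ 0.0014826)
W = -2 (W = (3 - 2)*(-4 + 2) = 1*(-2) = -2)
W*I = -2*2/1349 = -4/1349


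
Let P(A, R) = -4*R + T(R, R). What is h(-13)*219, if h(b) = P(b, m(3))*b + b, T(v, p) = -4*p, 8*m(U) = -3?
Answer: -11388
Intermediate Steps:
m(U) = -3/8 (m(U) = (⅛)*(-3) = -3/8)
P(A, R) = -8*R (P(A, R) = -4*R - 4*R = -8*R)
h(b) = 4*b (h(b) = (-8*(-3/8))*b + b = 3*b + b = 4*b)
h(-13)*219 = (4*(-13))*219 = -52*219 = -11388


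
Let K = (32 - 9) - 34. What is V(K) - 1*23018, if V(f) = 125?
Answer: -22893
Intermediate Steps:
K = -11 (K = 23 - 34 = -11)
V(K) - 1*23018 = 125 - 1*23018 = 125 - 23018 = -22893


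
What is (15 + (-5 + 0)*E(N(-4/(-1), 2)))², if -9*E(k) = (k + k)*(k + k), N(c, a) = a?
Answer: 46225/81 ≈ 570.68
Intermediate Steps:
E(k) = -4*k²/9 (E(k) = -(k + k)*(k + k)/9 = -2*k*2*k/9 = -4*k²/9)
(15 + (-5 + 0)*E(N(-4/(-1), 2)))² = (15 + (-5 + 0)*(-4/9*2²))² = (15 - (-20)*4/9)² = (15 - 5*(-16/9))² = (15 + 80/9)² = (215/9)² = 46225/81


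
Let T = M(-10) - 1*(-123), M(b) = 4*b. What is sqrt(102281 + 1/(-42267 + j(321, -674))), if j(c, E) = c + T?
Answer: sqrt(179248553922226)/41863 ≈ 319.81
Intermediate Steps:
T = 83 (T = 4*(-10) - 1*(-123) = -40 + 123 = 83)
j(c, E) = 83 + c (j(c, E) = c + 83 = 83 + c)
sqrt(102281 + 1/(-42267 + j(321, -674))) = sqrt(102281 + 1/(-42267 + (83 + 321))) = sqrt(102281 + 1/(-42267 + 404)) = sqrt(102281 + 1/(-41863)) = sqrt(102281 - 1/41863) = sqrt(4281789502/41863) = sqrt(179248553922226)/41863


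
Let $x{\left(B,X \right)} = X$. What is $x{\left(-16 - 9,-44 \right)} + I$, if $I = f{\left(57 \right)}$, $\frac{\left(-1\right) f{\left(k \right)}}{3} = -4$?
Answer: $-32$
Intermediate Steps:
$f{\left(k \right)} = 12$ ($f{\left(k \right)} = \left(-3\right) \left(-4\right) = 12$)
$I = 12$
$x{\left(-16 - 9,-44 \right)} + I = -44 + 12 = -32$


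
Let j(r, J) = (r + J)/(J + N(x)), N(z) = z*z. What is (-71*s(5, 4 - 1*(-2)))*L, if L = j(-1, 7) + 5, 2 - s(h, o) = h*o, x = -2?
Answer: 121268/11 ≈ 11024.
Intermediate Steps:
s(h, o) = 2 - h*o
N(z) = z²
j(r, J) = (J + r)/(4 + J) (j(r, J) = (r + J)/(J + (-2)²) = (J + r)/(J + 4) = (J + r)/(4 + J))
L = 61/11 (L = (7 - 1)/(4 + 7) + 5 = 6/11 + 5 = 61/11 ≈ 5.5455)
(-71*s(5, 4 - 1*(-2)))*L = -71*(2 - 1*5*(4 - 1*(-2)))*(61/11) = -71*(2 - 1*5*(4 + 2))*(61/11) = -71*(2 - 1*5*6)*(61/11) = -71*(2 - 30)*(61/11) = -71*(-28)*(61/11) = 1988*(61/11) = 121268/11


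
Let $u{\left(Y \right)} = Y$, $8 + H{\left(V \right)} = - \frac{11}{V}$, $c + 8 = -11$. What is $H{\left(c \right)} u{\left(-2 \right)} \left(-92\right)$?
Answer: $- \frac{25944}{19} \approx -1365.5$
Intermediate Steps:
$c = -19$ ($c = -8 - 11 = -19$)
$H{\left(V \right)} = -8 - \frac{11}{V}$
$H{\left(c \right)} u{\left(-2 \right)} \left(-92\right) = \left(-8 - \frac{11}{-19}\right) \left(-2\right) \left(-92\right) = \left(-8 - - \frac{11}{19}\right) \left(-2\right) \left(-92\right) = \left(-8 + \frac{11}{19}\right) \left(-2\right) \left(-92\right) = \left(- \frac{141}{19}\right) \left(-2\right) \left(-92\right) = \frac{282}{19} \left(-92\right) = - \frac{25944}{19}$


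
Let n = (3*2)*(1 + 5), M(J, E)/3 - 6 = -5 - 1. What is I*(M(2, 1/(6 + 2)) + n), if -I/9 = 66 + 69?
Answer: -43740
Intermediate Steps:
M(J, E) = 0 (M(J, E) = 18 + 3*(-5 - 1) = 18 + 3*(-6) = 18 - 18 = 0)
n = 36 (n = 6*6 = 36)
I = -1215 (I = -9*(66 + 69) = -9*135 = -1215)
I*(M(2, 1/(6 + 2)) + n) = -1215*(0 + 36) = -1215*36 = -43740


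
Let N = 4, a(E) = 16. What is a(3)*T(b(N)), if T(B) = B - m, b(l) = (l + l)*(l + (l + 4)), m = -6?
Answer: 1632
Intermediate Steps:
b(l) = 2*l*(4 + 2*l) (b(l) = (2*l)*(l + (4 + l)) = (2*l)*(4 + 2*l) = 2*l*(4 + 2*l))
T(B) = 6 + B (T(B) = B - 1*(-6) = B + 6 = 6 + B)
a(3)*T(b(N)) = 16*(6 + 4*4*(2 + 4)) = 16*(6 + 4*4*6) = 16*(6 + 96) = 16*102 = 1632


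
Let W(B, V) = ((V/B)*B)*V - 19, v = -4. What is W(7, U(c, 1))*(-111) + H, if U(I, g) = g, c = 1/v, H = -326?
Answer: 1672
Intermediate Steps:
c = -¼ (c = 1/(-4) = -¼ ≈ -0.25000)
W(B, V) = -19 + V² (W(B, V) = V*V - 19 = V² - 19 = -19 + V²)
W(7, U(c, 1))*(-111) + H = (-19 + 1²)*(-111) - 326 = (-19 + 1)*(-111) - 326 = -18*(-111) - 326 = 1998 - 326 = 1672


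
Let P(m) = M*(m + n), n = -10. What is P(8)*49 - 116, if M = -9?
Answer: 766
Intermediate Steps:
P(m) = 90 - 9*m (P(m) = -9*(m - 10) = -9*(-10 + m) = 90 - 9*m)
P(8)*49 - 116 = (90 - 9*8)*49 - 116 = (90 - 72)*49 - 116 = 18*49 - 116 = 882 - 116 = 766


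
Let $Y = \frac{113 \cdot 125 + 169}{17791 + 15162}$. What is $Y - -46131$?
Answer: $\frac{1520169137}{32953} \approx 46131.0$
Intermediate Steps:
$Y = \frac{14294}{32953}$ ($Y = \frac{14125 + 169}{32953} = 14294 \cdot \frac{1}{32953} = \frac{14294}{32953} \approx 0.43377$)
$Y - -46131 = \frac{14294}{32953} - -46131 = \frac{14294}{32953} + 46131 = \frac{1520169137}{32953}$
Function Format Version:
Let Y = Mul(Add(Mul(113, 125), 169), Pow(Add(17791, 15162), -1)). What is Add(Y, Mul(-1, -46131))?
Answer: Rational(1520169137, 32953) ≈ 46131.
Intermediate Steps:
Y = Rational(14294, 32953) (Y = Mul(Add(14125, 169), Pow(32953, -1)) = Mul(14294, Rational(1, 32953)) = Rational(14294, 32953) ≈ 0.43377)
Add(Y, Mul(-1, -46131)) = Add(Rational(14294, 32953), Mul(-1, -46131)) = Add(Rational(14294, 32953), 46131) = Rational(1520169137, 32953)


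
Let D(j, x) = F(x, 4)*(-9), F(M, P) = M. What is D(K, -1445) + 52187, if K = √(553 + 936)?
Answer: 65192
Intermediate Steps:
K = √1489 ≈ 38.588
D(j, x) = -9*x (D(j, x) = x*(-9) = -9*x)
D(K, -1445) + 52187 = -9*(-1445) + 52187 = 13005 + 52187 = 65192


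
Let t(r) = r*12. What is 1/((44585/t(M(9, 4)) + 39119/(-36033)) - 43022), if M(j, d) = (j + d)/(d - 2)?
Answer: -312286/13257003845 ≈ -2.3556e-5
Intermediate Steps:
M(j, d) = (d + j)/(-2 + d)
t(r) = 12*r
1/((44585/t(M(9, 4)) + 39119/(-36033)) - 43022) = 1/((44585/((12*((4 + 9)/(-2 + 4)))) + 39119/(-36033)) - 43022) = 1/((44585/((12*(13/2))) + 39119*(-1/36033)) - 43022) = 1/((44585/((12*((1/2)*13))) - 39119/36033) - 43022) = 1/((44585/((12*(13/2))) - 39119/36033) - 43022) = 1/((44585/78 - 39119/36033) - 43022) = 1/(178164447/312286 - 43022) = 1/(-13257003845/312286) = -312286/13257003845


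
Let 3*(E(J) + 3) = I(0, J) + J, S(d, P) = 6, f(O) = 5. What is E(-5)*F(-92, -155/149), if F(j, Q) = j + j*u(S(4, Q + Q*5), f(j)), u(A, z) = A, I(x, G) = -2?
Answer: 10304/3 ≈ 3434.7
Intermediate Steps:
E(J) = -11/3 + J/3 (E(J) = -3 + (-2 + J)/3 = -3 + (-2/3 + J/3) = -11/3 + J/3)
F(j, Q) = 7*j (F(j, Q) = j + j*6 = j + 6*j = 7*j)
E(-5)*F(-92, -155/149) = (-11/3 + (1/3)*(-5))*(7*(-92)) = (-11/3 - 5/3)*(-644) = -16/3*(-644) = 10304/3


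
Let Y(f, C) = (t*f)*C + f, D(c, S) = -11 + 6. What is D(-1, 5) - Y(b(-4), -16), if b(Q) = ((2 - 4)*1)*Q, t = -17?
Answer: -2189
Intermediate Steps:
D(c, S) = -5
b(Q) = -2*Q (b(Q) = (-2*1)*Q = -2*Q)
Y(f, C) = f - 17*C*f (Y(f, C) = (-17*f)*C + f = -17*C*f + f = f - 17*C*f)
D(-1, 5) - Y(b(-4), -16) = -5 - (-2*(-4))*(1 - 17*(-16)) = -5 - 8*(1 + 272) = -5 - 8*273 = -5 - 1*2184 = -5 - 2184 = -2189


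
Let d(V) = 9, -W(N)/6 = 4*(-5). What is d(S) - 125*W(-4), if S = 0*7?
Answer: -14991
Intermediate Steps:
W(N) = 120 (W(N) = -24*(-5) = -6*(-20) = 120)
S = 0
d(S) - 125*W(-4) = 9 - 125*120 = 9 - 15000 = -14991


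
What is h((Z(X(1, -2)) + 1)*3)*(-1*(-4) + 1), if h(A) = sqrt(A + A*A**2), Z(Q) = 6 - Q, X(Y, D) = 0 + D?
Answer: 15*sqrt(2190) ≈ 701.96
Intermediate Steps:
X(Y, D) = D
h(A) = sqrt(A + A**3)
h((Z(X(1, -2)) + 1)*3)*(-1*(-4) + 1) = sqrt(((6 - 1*(-2)) + 1)*3 + (((6 - 1*(-2)) + 1)*3)**3)*(-1*(-4) + 1) = sqrt(((6 + 2) + 1)*3 + (((6 + 2) + 1)*3)**3)*(4 + 1) = sqrt((8 + 1)*3 + ((8 + 1)*3)**3)*5 = sqrt(9*3 + (9*3)**3)*5 = sqrt(27 + 27**3)*5 = sqrt(27 + 19683)*5 = sqrt(19710)*5 = (3*sqrt(2190))*5 = 15*sqrt(2190)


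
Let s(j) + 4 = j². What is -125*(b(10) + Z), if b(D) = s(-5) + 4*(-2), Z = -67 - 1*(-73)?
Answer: -2375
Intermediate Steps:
s(j) = -4 + j²
Z = 6 (Z = -67 + 73 = 6)
b(D) = 13 (b(D) = (-4 + (-5)²) + 4*(-2) = (-4 + 25) - 8 = 21 - 8 = 13)
-125*(b(10) + Z) = -125*(13 + 6) = -125*19 = -2375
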